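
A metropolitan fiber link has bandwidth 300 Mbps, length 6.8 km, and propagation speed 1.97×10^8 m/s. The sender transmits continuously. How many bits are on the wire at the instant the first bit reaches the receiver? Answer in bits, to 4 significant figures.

10360 bits

Propagation delay = 6800 / 197000000 = 3.45178e-05 s.
BDP = R × t_prop = 300000000 × 3.45178e-05 = 10355.3 bits.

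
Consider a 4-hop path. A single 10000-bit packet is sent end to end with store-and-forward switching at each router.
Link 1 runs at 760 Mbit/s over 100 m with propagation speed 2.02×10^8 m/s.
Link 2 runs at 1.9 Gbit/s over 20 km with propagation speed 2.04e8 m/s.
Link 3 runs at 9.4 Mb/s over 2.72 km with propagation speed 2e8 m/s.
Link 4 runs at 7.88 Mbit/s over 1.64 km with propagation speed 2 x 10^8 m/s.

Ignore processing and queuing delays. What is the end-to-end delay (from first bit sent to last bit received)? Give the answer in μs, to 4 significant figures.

Transmission delays (L/R per hop): 13.1579, 5.26316, 1063.83, 1269.04 μs; sum = 2351.29 μs.
Propagation delays (d/s per hop): 0.49505, 98.0392, 13.6, 8.2 μs; sum = 120.334 μs.
End-to-end = 2472 μs.

2472 μs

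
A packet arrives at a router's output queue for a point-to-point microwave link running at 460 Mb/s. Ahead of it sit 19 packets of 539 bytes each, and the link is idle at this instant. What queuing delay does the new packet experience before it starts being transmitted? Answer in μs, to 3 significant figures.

178 μs

Each queued packet: L/R = 4312/460000000 = 9.37391 μs.
19 queued → 178.104 μs.
Queuing delay = 178 μs.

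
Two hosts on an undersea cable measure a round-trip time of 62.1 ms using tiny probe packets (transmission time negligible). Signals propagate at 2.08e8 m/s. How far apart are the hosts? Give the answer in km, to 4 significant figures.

One-way propagation = RTT/2 = 31.05 ms.
d = s × t = 208000000 × 0.03105 = 6458 km.

6458 km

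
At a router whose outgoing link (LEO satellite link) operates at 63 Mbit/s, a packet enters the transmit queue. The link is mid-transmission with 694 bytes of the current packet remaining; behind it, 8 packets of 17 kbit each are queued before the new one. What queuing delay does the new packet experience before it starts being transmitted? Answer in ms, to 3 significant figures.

2.25 ms

Each queued packet: L/R = 17000/63000000 = 0.269841 ms.
8 queued → 2.15873 ms.
Plus remaining 5552 bits of current packet: 0.088127 ms.
Queuing delay = 2.25 ms.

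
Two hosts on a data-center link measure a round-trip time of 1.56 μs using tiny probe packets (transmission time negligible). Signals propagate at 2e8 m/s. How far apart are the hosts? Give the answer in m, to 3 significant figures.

156 m

One-way propagation = RTT/2 = 0.78 μs.
d = s × t = 200000000 × 7.8e-07 = 156 m.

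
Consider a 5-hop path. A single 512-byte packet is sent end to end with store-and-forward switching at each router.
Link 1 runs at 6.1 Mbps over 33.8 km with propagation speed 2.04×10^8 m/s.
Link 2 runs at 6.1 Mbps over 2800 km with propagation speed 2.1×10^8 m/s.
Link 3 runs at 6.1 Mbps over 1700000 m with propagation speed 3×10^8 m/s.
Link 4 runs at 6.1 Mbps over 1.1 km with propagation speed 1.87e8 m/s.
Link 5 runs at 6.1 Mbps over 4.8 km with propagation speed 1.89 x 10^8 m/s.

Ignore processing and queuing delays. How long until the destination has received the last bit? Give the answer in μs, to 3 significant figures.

L = 512 × 8 = 4096 bits.
Transmission delay per hop = L/R = 4096/6100000 = 671.475 μs; 5 hops → 3357.38 μs.
Propagation delays (d/s per hop): 165.686, 13333.3, 5666.67, 5.88235, 25.3968 μs; sum = 19197 μs.
End-to-end = 22600 μs.

22600 μs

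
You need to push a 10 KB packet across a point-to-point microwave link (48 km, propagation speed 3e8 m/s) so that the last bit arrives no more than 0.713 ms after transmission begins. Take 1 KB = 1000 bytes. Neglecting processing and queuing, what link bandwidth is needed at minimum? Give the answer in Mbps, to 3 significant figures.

145 Mbps

L = 80000 bits.
Propagation delay = 48000 / 300000000 = 0.16 ms.
Transmission budget = 0.713 − 0.16 = 0.553 ms.
R ≥ L / t_tx = 80000 bits / 0.000553 s = 145 Mbps.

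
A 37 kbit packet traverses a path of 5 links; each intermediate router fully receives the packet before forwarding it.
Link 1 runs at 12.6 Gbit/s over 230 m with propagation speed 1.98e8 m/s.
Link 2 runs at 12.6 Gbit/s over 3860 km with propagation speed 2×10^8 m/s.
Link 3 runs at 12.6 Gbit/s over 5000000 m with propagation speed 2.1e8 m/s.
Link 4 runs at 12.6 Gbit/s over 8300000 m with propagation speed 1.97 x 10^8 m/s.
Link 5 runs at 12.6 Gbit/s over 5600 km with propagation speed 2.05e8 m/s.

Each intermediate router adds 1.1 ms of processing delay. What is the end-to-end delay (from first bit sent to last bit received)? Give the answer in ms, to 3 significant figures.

L = 37000 bits.
Transmission delay per hop = L/R = 37000/12600000000 = 0.00293651 ms; 5 hops → 0.0146825 ms.
Propagation delays (d/s per hop): 0.00116162, 19.3, 23.8095, 42.132, 27.3171 ms; sum = 112.56 ms.
Processing at 4 router(s): 4 × 1.1 ms = 4.4 ms.
End-to-end = 117 ms.

117 ms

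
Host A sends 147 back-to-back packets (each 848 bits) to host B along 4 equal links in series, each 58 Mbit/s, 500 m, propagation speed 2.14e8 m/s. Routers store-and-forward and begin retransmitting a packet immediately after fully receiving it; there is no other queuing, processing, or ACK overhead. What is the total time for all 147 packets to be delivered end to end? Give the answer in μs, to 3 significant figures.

2200 μs

Per-hop transmission t_tx = L/R = 848/58000000 = 14.6207 μs.
Per-hop propagation t_prop = 500/214000000 = 2.33645 μs.
Pipeline fill: first packet needs 4·t_tx to clear all hops; remaining 146 packets each add one t_tx.
Total = (4+147-1)·t_tx + 4·t_prop = 150·14.6207 + 4·2.33645 = 2200 μs.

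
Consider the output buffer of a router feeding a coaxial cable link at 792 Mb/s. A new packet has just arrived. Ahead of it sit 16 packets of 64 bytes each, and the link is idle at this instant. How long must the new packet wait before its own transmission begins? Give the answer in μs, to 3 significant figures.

Each queued packet: L/R = 512/792000000 = 0.646465 μs.
16 queued → 10.3434 μs.
Queuing delay = 10.3 μs.

10.3 μs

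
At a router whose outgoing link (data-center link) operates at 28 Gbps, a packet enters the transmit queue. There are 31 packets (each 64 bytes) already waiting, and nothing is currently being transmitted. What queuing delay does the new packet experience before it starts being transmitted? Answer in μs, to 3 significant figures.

0.567 μs

Each queued packet: L/R = 512/28000000000 = 0.0182857 μs.
31 queued → 0.566857 μs.
Queuing delay = 0.567 μs.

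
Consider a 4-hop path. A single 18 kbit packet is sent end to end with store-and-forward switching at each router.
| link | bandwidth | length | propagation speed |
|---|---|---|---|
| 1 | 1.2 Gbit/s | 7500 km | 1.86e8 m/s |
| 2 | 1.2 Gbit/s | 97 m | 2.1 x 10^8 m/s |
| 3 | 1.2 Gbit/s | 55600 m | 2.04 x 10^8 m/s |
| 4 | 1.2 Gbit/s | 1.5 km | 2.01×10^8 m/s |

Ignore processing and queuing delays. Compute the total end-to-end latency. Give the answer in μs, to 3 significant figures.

L = 18000 bits.
Transmission delay per hop = L/R = 18000/1200000000 = 15 μs; 4 hops → 60 μs.
Propagation delays (d/s per hop): 40322.6, 0.461905, 272.549, 7.46269 μs; sum = 40603.1 μs.
End-to-end = 40700 μs.

40700 μs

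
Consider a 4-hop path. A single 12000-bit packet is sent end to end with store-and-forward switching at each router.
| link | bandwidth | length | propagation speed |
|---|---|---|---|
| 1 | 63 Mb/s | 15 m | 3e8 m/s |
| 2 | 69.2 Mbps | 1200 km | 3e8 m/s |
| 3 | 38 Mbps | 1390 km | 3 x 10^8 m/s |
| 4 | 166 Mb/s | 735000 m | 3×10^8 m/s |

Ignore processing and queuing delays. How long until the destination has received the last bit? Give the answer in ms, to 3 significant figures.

Transmission delays (L/R per hop): 0.190476, 0.17341, 0.315789, 0.0722892 ms; sum = 0.751965 ms.
Propagation delays (d/s per hop): 5e-05, 4, 4.63333, 2.45 ms; sum = 11.0834 ms.
End-to-end = 11.8 ms.

11.8 ms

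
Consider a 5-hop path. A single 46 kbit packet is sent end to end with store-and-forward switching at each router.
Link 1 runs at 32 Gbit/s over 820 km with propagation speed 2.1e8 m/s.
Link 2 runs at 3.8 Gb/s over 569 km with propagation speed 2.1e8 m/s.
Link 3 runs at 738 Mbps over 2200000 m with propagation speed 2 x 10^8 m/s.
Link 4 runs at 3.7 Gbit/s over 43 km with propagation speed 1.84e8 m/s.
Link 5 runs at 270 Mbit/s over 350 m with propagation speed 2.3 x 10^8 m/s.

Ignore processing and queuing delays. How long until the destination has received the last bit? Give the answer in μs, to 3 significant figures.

18100 μs

L = 46000 bits.
Transmission delays (L/R per hop): 1.4375, 12.1053, 62.3306, 12.4324, 170.37 μs; sum = 258.676 μs.
Propagation delays (d/s per hop): 3904.76, 2709.52, 11000, 233.696, 1.52174 μs; sum = 17849.5 μs.
End-to-end = 18100 μs.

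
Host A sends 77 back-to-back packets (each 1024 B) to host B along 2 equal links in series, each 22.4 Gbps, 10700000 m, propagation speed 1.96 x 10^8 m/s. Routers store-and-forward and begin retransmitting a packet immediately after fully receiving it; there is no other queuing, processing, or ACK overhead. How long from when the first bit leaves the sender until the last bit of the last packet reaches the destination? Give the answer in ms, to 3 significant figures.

Per-hop transmission t_tx = L/R = 8192/22400000000 = 0.000365714 ms.
Per-hop propagation t_prop = 10700000/196000000 = 54.5918 ms.
Pipeline fill: first packet needs 2·t_tx to clear all hops; remaining 76 packets each add one t_tx.
Total = (2+77-1)·t_tx + 2·t_prop = 78·0.000365714 + 2·54.5918 = 109 ms.

109 ms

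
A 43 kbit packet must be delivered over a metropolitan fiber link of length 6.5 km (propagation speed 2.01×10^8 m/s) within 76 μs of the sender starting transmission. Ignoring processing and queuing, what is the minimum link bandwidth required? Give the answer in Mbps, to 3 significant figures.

985 Mbps

Propagation delay = 6500 / 2.01e+08 = 32.3383 μs.
Transmission budget = 76 − 32.3383 = 43.6617 μs.
R ≥ L / t_tx = 43000 bits / 4.36617e-05 s = 985 Mbps.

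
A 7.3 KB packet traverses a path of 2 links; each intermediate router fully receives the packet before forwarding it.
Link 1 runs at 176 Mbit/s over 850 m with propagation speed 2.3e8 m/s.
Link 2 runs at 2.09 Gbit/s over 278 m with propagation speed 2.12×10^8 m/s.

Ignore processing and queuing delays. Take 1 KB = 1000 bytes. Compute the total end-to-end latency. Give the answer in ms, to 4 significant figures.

L = 58400 bits.
Transmission delays (L/R per hop): 0.331818, 0.0279426 ms; sum = 0.359761 ms.
Propagation delays (d/s per hop): 0.00369565, 0.00131132 ms; sum = 0.00500697 ms.
End-to-end = 0.3648 ms.

0.3648 ms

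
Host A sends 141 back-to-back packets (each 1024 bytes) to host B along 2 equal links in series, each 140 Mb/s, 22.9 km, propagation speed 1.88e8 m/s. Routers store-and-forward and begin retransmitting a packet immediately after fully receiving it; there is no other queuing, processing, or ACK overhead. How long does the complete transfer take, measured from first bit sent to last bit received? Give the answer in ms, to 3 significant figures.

Per-hop transmission t_tx = L/R = 8192/140000000 = 0.0585143 ms.
Per-hop propagation t_prop = 22900/188000000 = 0.121809 ms.
Pipeline fill: first packet needs 2·t_tx to clear all hops; remaining 140 packets each add one t_tx.
Total = (2+141-1)·t_tx + 2·t_prop = 142·0.0585143 + 2·0.121809 = 8.55 ms.

8.55 ms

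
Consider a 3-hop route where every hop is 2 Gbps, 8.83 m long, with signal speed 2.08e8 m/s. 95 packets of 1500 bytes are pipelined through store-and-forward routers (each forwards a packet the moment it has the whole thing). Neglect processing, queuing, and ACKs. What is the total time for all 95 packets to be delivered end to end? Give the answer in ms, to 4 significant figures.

0.5821 ms

Per-hop transmission t_tx = L/R = 12000/2000000000 = 0.006 ms.
Per-hop propagation t_prop = 8.83/208000000 = 4.24519e-05 ms.
Pipeline fill: first packet needs 3·t_tx to clear all hops; remaining 94 packets each add one t_tx.
Total = (3+95-1)·t_tx + 3·t_prop = 97·0.006 + 3·4.24519e-05 = 0.5821 ms.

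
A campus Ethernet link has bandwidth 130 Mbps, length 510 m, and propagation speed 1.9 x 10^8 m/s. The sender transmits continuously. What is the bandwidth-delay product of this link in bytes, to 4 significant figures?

Propagation delay = 510 / 190000000 = 2.68421e-06 s.
BDP = R × t_prop = 130000000 × 2.68421e-06 = 348.947 bits.
In bytes: 348.947/8 = 43.62 bytes.

43.62 bytes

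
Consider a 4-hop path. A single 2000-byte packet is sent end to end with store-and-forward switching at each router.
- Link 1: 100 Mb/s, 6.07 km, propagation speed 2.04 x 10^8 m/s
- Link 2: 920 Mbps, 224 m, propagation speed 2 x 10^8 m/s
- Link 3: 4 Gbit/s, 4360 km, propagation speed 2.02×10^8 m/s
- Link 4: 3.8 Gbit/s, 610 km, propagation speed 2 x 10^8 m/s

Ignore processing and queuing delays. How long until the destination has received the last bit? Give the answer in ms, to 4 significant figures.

24.85 ms

L = 2000 × 8 = 16000 bits.
Transmission delays (L/R per hop): 0.16, 0.0173913, 0.004, 0.00421053 ms; sum = 0.185602 ms.
Propagation delays (d/s per hop): 0.0297549, 0.00112, 21.5842, 3.05 ms; sum = 24.665 ms.
End-to-end = 24.85 ms.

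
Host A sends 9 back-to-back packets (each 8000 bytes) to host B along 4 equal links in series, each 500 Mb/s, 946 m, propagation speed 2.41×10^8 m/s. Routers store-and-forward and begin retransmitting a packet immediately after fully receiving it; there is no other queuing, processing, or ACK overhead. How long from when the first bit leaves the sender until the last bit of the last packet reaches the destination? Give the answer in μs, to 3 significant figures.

Per-hop transmission t_tx = L/R = 64000/500000000 = 128 μs.
Per-hop propagation t_prop = 946/241000000 = 3.92531 μs.
Pipeline fill: first packet needs 4·t_tx to clear all hops; remaining 8 packets each add one t_tx.
Total = (4+9-1)·t_tx + 4·t_prop = 12·128 + 4·3.92531 = 1550 μs.

1550 μs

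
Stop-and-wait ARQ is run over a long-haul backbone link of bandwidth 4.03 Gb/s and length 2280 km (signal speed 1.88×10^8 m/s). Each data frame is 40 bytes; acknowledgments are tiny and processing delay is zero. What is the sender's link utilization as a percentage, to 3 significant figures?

0.000327 %

t_tx = L/R = 320/4.03e+09 = 7.94045e-08 s.
t_prop = 2280000/188000000 = 0.0121277 s; RTT = 0.0242553 s.
Cycle = t_tx + RTT = 0.0242554 s.
Utilization = t_tx / cycle = 7.94045e-08/0.0242554 = 0.000327 %.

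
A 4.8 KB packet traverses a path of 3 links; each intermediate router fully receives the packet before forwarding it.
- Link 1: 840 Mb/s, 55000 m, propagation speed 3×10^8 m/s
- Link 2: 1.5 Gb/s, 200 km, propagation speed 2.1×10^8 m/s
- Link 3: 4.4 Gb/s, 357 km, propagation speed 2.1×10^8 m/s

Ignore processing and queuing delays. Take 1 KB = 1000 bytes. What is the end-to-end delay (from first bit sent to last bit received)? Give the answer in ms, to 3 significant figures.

2.92 ms

L = 38400 bits.
Transmission delays (L/R per hop): 0.0457143, 0.0256, 0.00872727 ms; sum = 0.0800416 ms.
Propagation delays (d/s per hop): 0.183333, 0.952381, 1.7 ms; sum = 2.83571 ms.
End-to-end = 2.92 ms.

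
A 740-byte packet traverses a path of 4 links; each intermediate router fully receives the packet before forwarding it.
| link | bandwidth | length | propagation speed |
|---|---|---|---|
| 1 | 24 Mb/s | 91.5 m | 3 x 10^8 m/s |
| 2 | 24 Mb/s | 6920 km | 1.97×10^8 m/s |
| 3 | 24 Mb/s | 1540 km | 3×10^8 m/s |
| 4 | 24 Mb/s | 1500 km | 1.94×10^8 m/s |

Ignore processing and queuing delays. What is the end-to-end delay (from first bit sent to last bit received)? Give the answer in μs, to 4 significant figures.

48980 μs

L = 740 × 8 = 5920 bits.
Transmission delay per hop = L/R = 5920/24000000 = 246.667 μs; 4 hops → 986.667 μs.
Propagation delays (d/s per hop): 0.305, 35126.9, 5133.33, 7731.96 μs; sum = 47992.5 μs.
End-to-end = 48980 μs.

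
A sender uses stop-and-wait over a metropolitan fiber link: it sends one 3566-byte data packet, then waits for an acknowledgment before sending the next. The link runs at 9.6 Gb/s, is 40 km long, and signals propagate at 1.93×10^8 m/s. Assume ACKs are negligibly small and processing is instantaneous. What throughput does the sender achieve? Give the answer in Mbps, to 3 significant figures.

68.3 Mbps

t_tx = L/R = 28528/9600000000 = 2.97167e-06 s.
t_prop = 40000/193000000 = 0.000207254 s; RTT = 0.000414508 s.
Cycle = t_tx + RTT = 0.000417479 s.
Throughput = L / cycle = 28528 / 0.000417479 = 68.3 Mbps.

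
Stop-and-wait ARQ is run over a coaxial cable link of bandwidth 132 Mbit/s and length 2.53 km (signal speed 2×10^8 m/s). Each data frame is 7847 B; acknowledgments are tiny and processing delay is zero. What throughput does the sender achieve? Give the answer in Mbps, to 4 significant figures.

t_tx = L/R = 62776/132000000 = 0.000475576 s.
t_prop = 2530/200000000 = 1.265e-05 s; RTT = 2.53e-05 s.
Cycle = t_tx + RTT = 0.000500876 s.
Throughput = L / cycle = 62776 / 0.000500876 = 125.3 Mbps.

125.3 Mbps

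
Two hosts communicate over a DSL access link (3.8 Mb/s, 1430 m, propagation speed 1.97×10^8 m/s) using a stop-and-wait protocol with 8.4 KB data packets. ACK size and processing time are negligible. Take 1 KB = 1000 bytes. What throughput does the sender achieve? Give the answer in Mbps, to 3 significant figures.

3.80 Mbps

t_tx = L/R = 67200/3800000 = 0.0176842 s.
t_prop = 1430/197000000 = 7.25888e-06 s; RTT = 1.45178e-05 s.
Cycle = t_tx + RTT = 0.0176987 s.
Throughput = L / cycle = 67200 / 0.0176987 = 3.80 Mbps.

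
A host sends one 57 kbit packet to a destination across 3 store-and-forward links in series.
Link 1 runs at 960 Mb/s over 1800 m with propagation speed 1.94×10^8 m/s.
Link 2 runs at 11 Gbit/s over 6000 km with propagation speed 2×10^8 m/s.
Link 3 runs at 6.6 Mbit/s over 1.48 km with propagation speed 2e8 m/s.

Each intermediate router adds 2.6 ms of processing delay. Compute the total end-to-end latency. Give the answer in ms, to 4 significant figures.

L = 57000 bits.
Transmission delays (L/R per hop): 0.059375, 0.00518182, 8.63636 ms; sum = 8.70092 ms.
Propagation delays (d/s per hop): 0.00927835, 30, 0.0074 ms; sum = 30.0167 ms.
Processing at 2 router(s): 2 × 2.6 ms = 5.2 ms.
End-to-end = 43.92 ms.

43.92 ms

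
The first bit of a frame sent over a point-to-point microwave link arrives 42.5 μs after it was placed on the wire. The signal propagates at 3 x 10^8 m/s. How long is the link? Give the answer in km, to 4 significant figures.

d = s × t_prop = 300000000 × 4.25e-05 = 12.75 km.

12.75 km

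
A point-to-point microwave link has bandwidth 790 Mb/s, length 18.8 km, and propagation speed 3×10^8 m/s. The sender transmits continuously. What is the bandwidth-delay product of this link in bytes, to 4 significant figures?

6188 bytes

Propagation delay = 18800 / 300000000 = 6.26667e-05 s.
BDP = R × t_prop = 790000000 × 6.26667e-05 = 49506.7 bits.
In bytes: 49506.7/8 = 6188 bytes.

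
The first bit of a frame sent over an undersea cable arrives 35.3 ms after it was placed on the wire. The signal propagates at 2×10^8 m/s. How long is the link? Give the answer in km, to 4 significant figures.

d = s × t_prop = 200000000 × 0.0353 = 7060 km.

7060 km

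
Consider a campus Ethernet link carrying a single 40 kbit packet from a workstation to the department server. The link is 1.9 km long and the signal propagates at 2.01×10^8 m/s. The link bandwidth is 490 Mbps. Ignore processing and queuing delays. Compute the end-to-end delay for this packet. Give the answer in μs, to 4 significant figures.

91.09 μs

L = 40000 bits.
Transmission delay = L/R = 40000 / 490000000 = 81.6327 μs.
Propagation delay = d/s = 1900 m / 2.01e+08 m/s = 9.45274 μs.
Total = 91.09 μs.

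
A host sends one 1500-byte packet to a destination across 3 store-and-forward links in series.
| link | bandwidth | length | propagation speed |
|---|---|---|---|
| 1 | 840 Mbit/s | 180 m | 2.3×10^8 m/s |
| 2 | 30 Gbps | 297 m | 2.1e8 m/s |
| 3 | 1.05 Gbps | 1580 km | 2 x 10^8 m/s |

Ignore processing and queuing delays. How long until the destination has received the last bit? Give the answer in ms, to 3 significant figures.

L = 1500 × 8 = 12000 bits.
Transmission delays (L/R per hop): 0.0142857, 0.0004, 0.0114286 ms; sum = 0.0261143 ms.
Propagation delays (d/s per hop): 0.000782609, 0.00141429, 7.9 ms; sum = 7.9022 ms.
End-to-end = 7.93 ms.

7.93 ms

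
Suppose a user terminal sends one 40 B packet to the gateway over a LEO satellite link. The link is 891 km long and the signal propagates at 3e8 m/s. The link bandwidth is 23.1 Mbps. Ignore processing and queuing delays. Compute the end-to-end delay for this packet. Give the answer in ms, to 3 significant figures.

L = 40 × 8 = 320 bits.
Transmission delay = L/R = 320 / 23100000 = 0.0138528 ms.
Propagation delay = d/s = 891000 m / 300000000 m/s = 2.97 ms.
Total = 2.98 ms.

2.98 ms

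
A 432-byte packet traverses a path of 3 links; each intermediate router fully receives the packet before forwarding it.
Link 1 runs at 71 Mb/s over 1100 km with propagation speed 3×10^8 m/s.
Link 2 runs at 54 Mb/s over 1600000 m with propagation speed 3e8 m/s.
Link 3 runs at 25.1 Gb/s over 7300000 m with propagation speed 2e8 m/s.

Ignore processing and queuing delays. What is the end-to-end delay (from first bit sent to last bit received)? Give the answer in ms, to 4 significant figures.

45.61 ms

L = 432 × 8 = 3456 bits.
Transmission delays (L/R per hop): 0.0486761, 0.064, 0.000137689 ms; sum = 0.112814 ms.
Propagation delays (d/s per hop): 3.66667, 5.33333, 36.5 ms; sum = 45.5 ms.
End-to-end = 45.61 ms.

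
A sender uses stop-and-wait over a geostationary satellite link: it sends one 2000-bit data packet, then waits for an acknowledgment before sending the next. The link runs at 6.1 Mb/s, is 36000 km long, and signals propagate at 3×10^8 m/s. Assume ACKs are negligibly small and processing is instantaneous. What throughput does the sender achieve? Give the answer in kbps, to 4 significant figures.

8.322 kbps

t_tx = L/R = 2000/6100000 = 0.000327869 s.
t_prop = 36000000/300000000 = 0.12 s; RTT = 0.24 s.
Cycle = t_tx + RTT = 0.240328 s.
Throughput = L / cycle = 2000 / 0.240328 = 8.322 kbps.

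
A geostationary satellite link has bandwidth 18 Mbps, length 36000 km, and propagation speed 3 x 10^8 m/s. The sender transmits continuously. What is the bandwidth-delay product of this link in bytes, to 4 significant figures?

Propagation delay = 36000000 / 300000000 = 0.12 s.
BDP = R × t_prop = 18000000 × 0.12 = 2160000 bits.
In bytes: 2160000/8 = 270000 bytes.

270000 bytes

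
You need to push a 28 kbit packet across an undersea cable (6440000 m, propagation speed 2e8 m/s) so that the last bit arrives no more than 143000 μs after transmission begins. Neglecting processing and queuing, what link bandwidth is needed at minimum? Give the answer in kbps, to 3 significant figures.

Propagation delay = 6440000 / 200000000 = 32200 μs.
Transmission budget = 143000 − 32200 = 110800 μs.
R ≥ L / t_tx = 28000 bits / 0.1108 s = 253 kbps.

253 kbps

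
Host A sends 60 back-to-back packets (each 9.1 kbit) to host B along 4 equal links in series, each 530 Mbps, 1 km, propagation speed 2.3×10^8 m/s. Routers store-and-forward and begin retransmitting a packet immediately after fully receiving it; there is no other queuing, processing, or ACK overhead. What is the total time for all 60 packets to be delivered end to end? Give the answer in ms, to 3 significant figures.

Per-hop transmission t_tx = L/R = 9100/530000000 = 0.0171698 ms.
Per-hop propagation t_prop = 1000/2.3e+08 = 0.00434783 ms.
Pipeline fill: first packet needs 4·t_tx to clear all hops; remaining 59 packets each add one t_tx.
Total = (4+60-1)·t_tx + 4·t_prop = 63·0.0171698 + 4·0.00434783 = 1.10 ms.

1.10 ms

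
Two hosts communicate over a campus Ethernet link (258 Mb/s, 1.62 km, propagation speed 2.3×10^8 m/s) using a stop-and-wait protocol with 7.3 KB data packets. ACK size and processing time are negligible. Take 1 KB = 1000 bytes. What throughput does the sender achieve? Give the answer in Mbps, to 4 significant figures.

t_tx = L/R = 58400/258000000 = 0.000226357 s.
t_prop = 1620/2.3e+08 = 7.04348e-06 s; RTT = 1.4087e-05 s.
Cycle = t_tx + RTT = 0.000240444 s.
Throughput = L / cycle = 58400 / 0.000240444 = 242.9 Mbps.

242.9 Mbps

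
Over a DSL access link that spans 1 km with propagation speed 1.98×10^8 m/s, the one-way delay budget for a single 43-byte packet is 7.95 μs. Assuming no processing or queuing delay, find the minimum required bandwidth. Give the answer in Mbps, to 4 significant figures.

118.6 Mbps

L = 344 bits.
Propagation delay = 1000 / 198000000 = 5.05051 μs.
Transmission budget = 7.95 − 5.05051 = 2.89949 μs.
R ≥ L / t_tx = 344 bits / 2.89949e-06 s = 118.6 Mbps.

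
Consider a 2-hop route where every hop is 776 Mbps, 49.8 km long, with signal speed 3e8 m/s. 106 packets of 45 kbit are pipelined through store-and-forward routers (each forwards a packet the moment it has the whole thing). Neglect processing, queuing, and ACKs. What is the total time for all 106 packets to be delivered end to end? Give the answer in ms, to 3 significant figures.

Per-hop transmission t_tx = L/R = 45000/776000000 = 0.0579897 ms.
Per-hop propagation t_prop = 49800/300000000 = 0.166 ms.
Pipeline fill: first packet needs 2·t_tx to clear all hops; remaining 105 packets each add one t_tx.
Total = (2+106-1)·t_tx + 2·t_prop = 107·0.0579897 + 2·0.166 = 6.54 ms.

6.54 ms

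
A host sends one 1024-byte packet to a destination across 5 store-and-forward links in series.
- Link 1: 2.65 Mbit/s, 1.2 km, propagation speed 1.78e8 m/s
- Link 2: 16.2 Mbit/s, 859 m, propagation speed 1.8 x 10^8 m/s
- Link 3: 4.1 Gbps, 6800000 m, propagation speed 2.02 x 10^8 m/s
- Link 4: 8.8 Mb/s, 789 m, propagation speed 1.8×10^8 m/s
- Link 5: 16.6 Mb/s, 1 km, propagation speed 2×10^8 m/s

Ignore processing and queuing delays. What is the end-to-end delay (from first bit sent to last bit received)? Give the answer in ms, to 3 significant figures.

38.7 ms

L = 1024 × 8 = 8192 bits.
Transmission delays (L/R per hop): 3.09132, 0.505679, 0.00199805, 0.930909, 0.493494 ms; sum = 5.0234 ms.
Propagation delays (d/s per hop): 0.00674157, 0.00477222, 33.6634, 0.00438333, 0.005 ms; sum = 33.6843 ms.
End-to-end = 38.7 ms.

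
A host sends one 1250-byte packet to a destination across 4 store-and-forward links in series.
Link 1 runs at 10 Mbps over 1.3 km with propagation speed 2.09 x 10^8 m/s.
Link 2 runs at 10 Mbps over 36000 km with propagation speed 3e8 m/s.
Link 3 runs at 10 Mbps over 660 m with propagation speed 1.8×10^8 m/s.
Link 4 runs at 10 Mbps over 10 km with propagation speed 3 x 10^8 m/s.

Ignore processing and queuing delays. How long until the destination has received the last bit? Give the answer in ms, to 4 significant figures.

L = 1250 × 8 = 10000 bits.
Transmission delay per hop = L/R = 10000/10000000 = 1 ms; 4 hops → 4 ms.
Propagation delays (d/s per hop): 0.0062201, 120, 0.00366667, 0.0333333 ms; sum = 120.043 ms.
End-to-end = 124.0 ms.

124.0 ms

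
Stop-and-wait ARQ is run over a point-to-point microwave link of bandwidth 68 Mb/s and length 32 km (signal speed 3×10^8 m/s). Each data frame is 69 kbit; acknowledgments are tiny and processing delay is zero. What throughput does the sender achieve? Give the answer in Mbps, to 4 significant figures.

t_tx = L/R = 69000/68000000 = 0.00101471 s.
t_prop = 32000/300000000 = 0.000106667 s; RTT = 0.000213333 s.
Cycle = t_tx + RTT = 0.00122804 s.
Throughput = L / cycle = 69000 / 0.00122804 = 56.19 Mbps.

56.19 Mbps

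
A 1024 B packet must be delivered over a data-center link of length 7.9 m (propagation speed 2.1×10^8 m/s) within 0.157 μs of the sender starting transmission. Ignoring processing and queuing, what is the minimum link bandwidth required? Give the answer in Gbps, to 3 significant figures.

L = 8192 bits.
Propagation delay = 7.9 / 210000000 = 0.037619 μs.
Transmission budget = 0.157 − 0.037619 = 0.119381 μs.
R ≥ L / t_tx = 8192 bits / 1.19381e-07 s = 68.6 Gbps.

68.6 Gbps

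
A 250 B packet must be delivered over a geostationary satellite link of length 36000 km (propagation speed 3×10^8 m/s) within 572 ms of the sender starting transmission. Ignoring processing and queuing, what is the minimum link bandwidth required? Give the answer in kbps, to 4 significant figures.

4.425 kbps

L = 2000 bits.
Propagation delay = 36000000 / 300000000 = 120 ms.
Transmission budget = 572 − 120 = 452 ms.
R ≥ L / t_tx = 2000 bits / 0.452 s = 4.425 kbps.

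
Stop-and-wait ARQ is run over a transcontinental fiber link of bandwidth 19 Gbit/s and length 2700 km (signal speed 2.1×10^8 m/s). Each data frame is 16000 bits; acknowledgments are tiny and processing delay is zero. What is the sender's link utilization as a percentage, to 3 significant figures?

t_tx = L/R = 16000/19000000000 = 8.42105e-07 s.
t_prop = 2700000/210000000 = 0.0128571 s; RTT = 0.0257143 s.
Cycle = t_tx + RTT = 0.0257151 s.
Utilization = t_tx / cycle = 8.42105e-07/0.0257151 = 0.00327 %.

0.00327 %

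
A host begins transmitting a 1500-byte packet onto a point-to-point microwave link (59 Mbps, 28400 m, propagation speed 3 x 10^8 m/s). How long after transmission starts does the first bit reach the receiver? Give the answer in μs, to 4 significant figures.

First bit experiences only propagation delay: d/s = 28400/300000000 = 94.67 μs.

94.67 μs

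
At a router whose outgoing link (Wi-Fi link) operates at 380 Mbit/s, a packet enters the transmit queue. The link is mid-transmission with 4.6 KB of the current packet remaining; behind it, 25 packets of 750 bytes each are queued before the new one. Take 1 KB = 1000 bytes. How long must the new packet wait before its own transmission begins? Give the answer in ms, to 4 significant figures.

0.4916 ms

Each queued packet: L/R = 6000/380000000 = 0.0157895 ms.
25 queued → 0.394737 ms.
Plus remaining 36800 bits of current packet: 0.0968421 ms.
Queuing delay = 0.4916 ms.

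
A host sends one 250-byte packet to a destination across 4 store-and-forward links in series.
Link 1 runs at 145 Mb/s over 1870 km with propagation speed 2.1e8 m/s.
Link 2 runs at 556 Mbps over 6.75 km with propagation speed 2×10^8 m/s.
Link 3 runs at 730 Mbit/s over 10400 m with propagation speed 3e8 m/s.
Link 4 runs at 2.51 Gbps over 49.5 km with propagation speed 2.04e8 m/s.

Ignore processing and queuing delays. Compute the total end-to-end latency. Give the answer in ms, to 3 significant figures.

L = 250 × 8 = 2000 bits.
Transmission delays (L/R per hop): 0.0137931, 0.00359712, 0.00273973, 0.000796813 ms; sum = 0.0209268 ms.
Propagation delays (d/s per hop): 8.90476, 0.03375, 0.0346667, 0.242647 ms; sum = 9.21583 ms.
End-to-end = 9.24 ms.

9.24 ms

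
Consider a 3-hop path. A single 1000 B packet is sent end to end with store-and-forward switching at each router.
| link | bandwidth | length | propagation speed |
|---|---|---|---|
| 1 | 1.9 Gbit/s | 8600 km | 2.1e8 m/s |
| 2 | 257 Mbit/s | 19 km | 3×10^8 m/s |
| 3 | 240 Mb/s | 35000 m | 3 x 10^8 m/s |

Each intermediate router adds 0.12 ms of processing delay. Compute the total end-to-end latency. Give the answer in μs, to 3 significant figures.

41400 μs

L = 1000 × 8 = 8000 bits.
Transmission delays (L/R per hop): 4.21053, 31.1284, 33.3333 μs; sum = 68.6723 μs.
Propagation delays (d/s per hop): 40952.4, 63.3333, 116.667 μs; sum = 41132.4 μs.
Processing at 2 router(s): 2 × 0.12 ms = 240 μs.
End-to-end = 41400 μs.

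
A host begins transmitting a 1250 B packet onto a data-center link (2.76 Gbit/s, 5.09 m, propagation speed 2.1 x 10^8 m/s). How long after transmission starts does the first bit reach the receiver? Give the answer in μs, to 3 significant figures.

0.0242 μs

First bit experiences only propagation delay: d/s = 5.09/210000000 = 0.0242 μs.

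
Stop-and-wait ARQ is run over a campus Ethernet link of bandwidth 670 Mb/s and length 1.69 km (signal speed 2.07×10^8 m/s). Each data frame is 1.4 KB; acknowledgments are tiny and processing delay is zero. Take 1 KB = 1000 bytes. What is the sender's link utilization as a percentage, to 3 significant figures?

t_tx = L/R = 11200/670000000 = 1.67164e-05 s.
t_prop = 1690/2.07e+08 = 8.16425e-06 s; RTT = 1.63285e-05 s.
Cycle = t_tx + RTT = 3.30449e-05 s.
Utilization = t_tx / cycle = 1.67164e-05/3.30449e-05 = 50.6 %.

50.6 %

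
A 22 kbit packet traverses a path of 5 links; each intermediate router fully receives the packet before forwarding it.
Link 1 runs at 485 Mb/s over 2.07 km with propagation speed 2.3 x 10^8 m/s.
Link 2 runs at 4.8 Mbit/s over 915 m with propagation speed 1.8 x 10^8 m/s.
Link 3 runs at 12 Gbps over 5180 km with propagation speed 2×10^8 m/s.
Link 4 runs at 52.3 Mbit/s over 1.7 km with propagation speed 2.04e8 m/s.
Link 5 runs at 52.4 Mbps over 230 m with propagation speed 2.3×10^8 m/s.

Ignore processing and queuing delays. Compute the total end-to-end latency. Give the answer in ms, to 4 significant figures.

L = 22000 bits.
Transmission delays (L/R per hop): 0.0453608, 4.58333, 0.00183333, 0.42065, 0.419847 ms; sum = 5.47102 ms.
Propagation delays (d/s per hop): 0.009, 0.00508333, 25.9, 0.00833333, 0.001 ms; sum = 25.9234 ms.
End-to-end = 31.39 ms.

31.39 ms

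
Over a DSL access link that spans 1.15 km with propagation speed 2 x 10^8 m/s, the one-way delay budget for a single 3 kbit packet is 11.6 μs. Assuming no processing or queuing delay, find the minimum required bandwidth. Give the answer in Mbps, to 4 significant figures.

512.8 Mbps

Propagation delay = 1150 / 200000000 = 5.75 μs.
Transmission budget = 11.6 − 5.75 = 5.85 μs.
R ≥ L / t_tx = 3000 bits / 5.85e-06 s = 512.8 Mbps.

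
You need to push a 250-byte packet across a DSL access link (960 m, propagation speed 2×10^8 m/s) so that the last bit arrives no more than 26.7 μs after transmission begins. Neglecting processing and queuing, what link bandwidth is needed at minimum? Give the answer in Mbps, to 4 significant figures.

L = 2000 bits.
Propagation delay = 960 / 200000000 = 4.8 μs.
Transmission budget = 26.7 − 4.8 = 21.9 μs.
R ≥ L / t_tx = 2000 bits / 2.19e-05 s = 91.32 Mbps.

91.32 Mbps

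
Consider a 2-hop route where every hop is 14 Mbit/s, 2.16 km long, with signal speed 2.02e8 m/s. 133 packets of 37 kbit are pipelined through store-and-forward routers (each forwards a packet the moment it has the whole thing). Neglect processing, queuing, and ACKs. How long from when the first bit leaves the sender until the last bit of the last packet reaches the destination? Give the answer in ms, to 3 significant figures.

354 ms

Per-hop transmission t_tx = L/R = 37000/14000000 = 2.64286 ms.
Per-hop propagation t_prop = 2160/202000000 = 0.0106931 ms.
Pipeline fill: first packet needs 2·t_tx to clear all hops; remaining 132 packets each add one t_tx.
Total = (2+133-1)·t_tx + 2·t_prop = 134·2.64286 + 2·0.0106931 = 354 ms.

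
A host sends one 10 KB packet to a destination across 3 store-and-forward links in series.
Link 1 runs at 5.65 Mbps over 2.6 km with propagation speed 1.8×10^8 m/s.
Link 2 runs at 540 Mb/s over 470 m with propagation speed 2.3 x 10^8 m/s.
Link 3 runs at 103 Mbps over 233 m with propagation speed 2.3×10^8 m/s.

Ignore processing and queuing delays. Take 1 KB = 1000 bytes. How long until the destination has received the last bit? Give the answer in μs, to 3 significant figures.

L = 80000 bits.
Transmission delays (L/R per hop): 14159.3, 148.148, 776.699 μs; sum = 15084.1 μs.
Propagation delays (d/s per hop): 14.4444, 2.04348, 1.01304 μs; sum = 17.501 μs.
End-to-end = 15100 μs.

15100 μs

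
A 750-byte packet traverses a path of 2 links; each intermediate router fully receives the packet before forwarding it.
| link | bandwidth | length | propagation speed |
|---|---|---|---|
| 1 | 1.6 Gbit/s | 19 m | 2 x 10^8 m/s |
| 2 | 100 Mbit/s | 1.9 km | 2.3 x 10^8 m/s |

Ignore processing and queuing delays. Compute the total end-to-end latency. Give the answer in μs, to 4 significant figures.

L = 750 × 8 = 6000 bits.
Transmission delays (L/R per hop): 3.75, 60 μs; sum = 63.75 μs.
Propagation delays (d/s per hop): 0.095, 8.26087 μs; sum = 8.35587 μs.
End-to-end = 72.11 μs.

72.11 μs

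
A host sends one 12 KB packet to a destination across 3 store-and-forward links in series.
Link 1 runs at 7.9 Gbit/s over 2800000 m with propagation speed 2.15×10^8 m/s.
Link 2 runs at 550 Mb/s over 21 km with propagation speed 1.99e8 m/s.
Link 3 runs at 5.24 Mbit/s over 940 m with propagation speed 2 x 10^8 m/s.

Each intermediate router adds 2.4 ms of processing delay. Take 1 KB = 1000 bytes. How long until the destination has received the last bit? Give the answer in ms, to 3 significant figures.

36.4 ms

L = 96000 bits.
Transmission delays (L/R per hop): 0.0121519, 0.174545, 18.3206 ms; sum = 18.5073 ms.
Propagation delays (d/s per hop): 13.0233, 0.105528, 0.0047 ms; sum = 13.1335 ms.
Processing at 2 router(s): 2 × 2.4 ms = 4.8 ms.
End-to-end = 36.4 ms.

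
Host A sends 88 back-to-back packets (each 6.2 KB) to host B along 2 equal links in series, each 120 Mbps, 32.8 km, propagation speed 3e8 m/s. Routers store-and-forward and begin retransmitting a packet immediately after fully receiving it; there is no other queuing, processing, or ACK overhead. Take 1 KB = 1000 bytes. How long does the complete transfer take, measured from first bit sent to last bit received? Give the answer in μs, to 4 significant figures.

Per-hop transmission t_tx = L/R = 49600/120000000 = 413.333 μs.
Per-hop propagation t_prop = 32800/300000000 = 109.333 μs.
Pipeline fill: first packet needs 2·t_tx to clear all hops; remaining 87 packets each add one t_tx.
Total = (2+88-1)·t_tx + 2·t_prop = 89·413.333 + 2·109.333 = 37010 μs.

37010 μs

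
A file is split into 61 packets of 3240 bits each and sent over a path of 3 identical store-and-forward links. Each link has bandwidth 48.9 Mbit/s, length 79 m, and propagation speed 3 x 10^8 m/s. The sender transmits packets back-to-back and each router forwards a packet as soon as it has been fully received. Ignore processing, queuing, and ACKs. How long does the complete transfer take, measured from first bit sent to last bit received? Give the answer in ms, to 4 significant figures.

Per-hop transmission t_tx = L/R = 3240/48900000 = 0.0662577 ms.
Per-hop propagation t_prop = 79/300000000 = 0.000263333 ms.
Pipeline fill: first packet needs 3·t_tx to clear all hops; remaining 60 packets each add one t_tx.
Total = (3+61-1)·t_tx + 3·t_prop = 63·0.0662577 + 3·0.000263333 = 4.175 ms.

4.175 ms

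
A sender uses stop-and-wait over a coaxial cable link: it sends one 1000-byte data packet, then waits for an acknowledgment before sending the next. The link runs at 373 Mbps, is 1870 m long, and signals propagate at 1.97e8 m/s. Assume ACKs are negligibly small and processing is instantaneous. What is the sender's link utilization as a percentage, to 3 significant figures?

t_tx = L/R = 8000/373000000 = 2.14477e-05 s.
t_prop = 1870/197000000 = 9.49239e-06 s; RTT = 1.89848e-05 s.
Cycle = t_tx + RTT = 4.04325e-05 s.
Utilization = t_tx / cycle = 2.14477e-05/4.04325e-05 = 53.0 %.

53.0 %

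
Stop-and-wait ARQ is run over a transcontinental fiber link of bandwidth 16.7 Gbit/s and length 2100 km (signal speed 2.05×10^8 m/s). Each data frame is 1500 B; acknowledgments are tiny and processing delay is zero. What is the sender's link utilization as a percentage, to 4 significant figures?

0.003507 %

t_tx = L/R = 12000/16700000000 = 7.18563e-07 s.
t_prop = 2100000/2.05e+08 = 0.0102439 s; RTT = 0.0204878 s.
Cycle = t_tx + RTT = 0.0204885 s.
Utilization = t_tx / cycle = 7.18563e-07/0.0204885 = 0.003507 %.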